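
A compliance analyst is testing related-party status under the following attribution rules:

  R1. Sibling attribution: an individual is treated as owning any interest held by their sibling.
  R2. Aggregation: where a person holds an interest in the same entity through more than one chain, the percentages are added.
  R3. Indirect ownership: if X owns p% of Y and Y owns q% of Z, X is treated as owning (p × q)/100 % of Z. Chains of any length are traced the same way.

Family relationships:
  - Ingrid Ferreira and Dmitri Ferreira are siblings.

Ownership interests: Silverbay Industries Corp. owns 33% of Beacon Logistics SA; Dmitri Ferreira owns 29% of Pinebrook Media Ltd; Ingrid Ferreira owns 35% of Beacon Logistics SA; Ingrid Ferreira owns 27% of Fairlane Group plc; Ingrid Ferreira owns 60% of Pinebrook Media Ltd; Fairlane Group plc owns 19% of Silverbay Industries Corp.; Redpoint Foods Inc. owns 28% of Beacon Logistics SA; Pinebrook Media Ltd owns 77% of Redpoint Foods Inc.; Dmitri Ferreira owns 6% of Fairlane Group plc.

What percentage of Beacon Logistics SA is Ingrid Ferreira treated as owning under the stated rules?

By sibling attribution (R1), Ingrid Ferreira is treated as also owning Dmitri Ferreira's interest in Pinebrook Media Ltd, giving 60% + 29% = 89%.
By sibling attribution (R1), Ingrid Ferreira is treated as also owning Dmitri Ferreira's interest in Fairlane Group plc, giving 27% + 6% = 33%.
Chain via Pinebrook Media Ltd → Redpoint Foods Inc. (R3): 89% × 77% × 28% = 19.1884% of Beacon Logistics SA.
Chain via Fairlane Group plc → Silverbay Industries Corp. (R3): 33% × 19% × 33% = 2.0691% of Beacon Logistics SA.
Direct interest in Beacon Logistics SA: 35%.
Aggregating (R2): 19.1884% + 2.0691% + 35% = 56.2575%.

56.2575%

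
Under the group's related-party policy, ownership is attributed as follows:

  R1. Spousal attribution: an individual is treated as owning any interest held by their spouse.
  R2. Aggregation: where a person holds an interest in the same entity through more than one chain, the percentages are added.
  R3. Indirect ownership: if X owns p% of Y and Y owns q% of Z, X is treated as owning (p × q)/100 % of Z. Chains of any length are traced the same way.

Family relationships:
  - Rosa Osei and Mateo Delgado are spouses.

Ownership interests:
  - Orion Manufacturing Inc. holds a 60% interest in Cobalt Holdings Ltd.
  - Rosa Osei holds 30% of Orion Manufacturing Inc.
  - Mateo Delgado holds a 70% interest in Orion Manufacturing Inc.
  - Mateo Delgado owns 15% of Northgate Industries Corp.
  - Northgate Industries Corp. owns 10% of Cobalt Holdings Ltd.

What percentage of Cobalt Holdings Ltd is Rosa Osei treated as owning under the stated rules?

By spousal attribution (R1), Rosa Osei is treated as also owning Mateo Delgado's interest in Orion Manufacturing Inc, giving 30% + 70% = 100%.
By spousal attribution (R1), Rosa Osei is treated as owning Mateo Delgado's 15% interest in Northgate Industries Corp.
Chain via Orion Manufacturing Inc. (R3): 100% × 60% = 60% of Cobalt Holdings Ltd.
Chain via Northgate Industries Corp. (R3): 15% × 10% = 1.5% of Cobalt Holdings Ltd.
Aggregating (R2): 60% + 1.5% = 61.5%.

61.5%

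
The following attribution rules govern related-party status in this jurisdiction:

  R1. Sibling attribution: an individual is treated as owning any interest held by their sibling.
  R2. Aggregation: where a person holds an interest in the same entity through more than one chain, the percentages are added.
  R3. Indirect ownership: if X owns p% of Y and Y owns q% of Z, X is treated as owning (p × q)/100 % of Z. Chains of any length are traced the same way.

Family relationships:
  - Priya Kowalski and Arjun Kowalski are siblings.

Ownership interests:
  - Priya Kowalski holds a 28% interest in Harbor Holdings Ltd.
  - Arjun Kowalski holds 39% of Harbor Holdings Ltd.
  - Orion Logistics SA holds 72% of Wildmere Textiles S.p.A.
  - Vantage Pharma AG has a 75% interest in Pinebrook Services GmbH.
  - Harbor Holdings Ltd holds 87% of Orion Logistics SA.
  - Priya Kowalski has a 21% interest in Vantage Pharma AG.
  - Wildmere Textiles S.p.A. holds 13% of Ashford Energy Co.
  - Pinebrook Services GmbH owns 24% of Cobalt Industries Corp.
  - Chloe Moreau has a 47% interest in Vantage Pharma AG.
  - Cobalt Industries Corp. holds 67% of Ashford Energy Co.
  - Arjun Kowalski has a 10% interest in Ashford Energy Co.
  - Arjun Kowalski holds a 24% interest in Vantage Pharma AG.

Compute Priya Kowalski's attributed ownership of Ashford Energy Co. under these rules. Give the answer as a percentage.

By sibling attribution (R1), Priya Kowalski is treated as also owning Arjun Kowalski's interest in Harbor Holdings Ltd, giving 28% + 39% = 67%.
By sibling attribution (R1), Priya Kowalski is treated as also owning Arjun Kowalski's interest in Vantage Pharma AG, giving 21% + 24% = 45%.
By sibling attribution (R1), Priya Kowalski is treated as owning Arjun Kowalski's 10% interest in Ashford Energy Co.
Chain via Harbor Holdings Ltd → Orion Logistics SA → Wildmere Textiles S.p.A. (R3): 67% × 87% × 72% × 13% = 5.455944% of Ashford Energy Co.
Chain via Vantage Pharma AG → Pinebrook Services GmbH → Cobalt Industries Corp. (R3): 45% × 75% × 24% × 67% = 5.427% of Ashford Energy Co.
Direct interest in Ashford Energy Co: 10%.
Aggregating (R2): 5.455944% + 5.427% + 10% = 20.882944%.

20.882944%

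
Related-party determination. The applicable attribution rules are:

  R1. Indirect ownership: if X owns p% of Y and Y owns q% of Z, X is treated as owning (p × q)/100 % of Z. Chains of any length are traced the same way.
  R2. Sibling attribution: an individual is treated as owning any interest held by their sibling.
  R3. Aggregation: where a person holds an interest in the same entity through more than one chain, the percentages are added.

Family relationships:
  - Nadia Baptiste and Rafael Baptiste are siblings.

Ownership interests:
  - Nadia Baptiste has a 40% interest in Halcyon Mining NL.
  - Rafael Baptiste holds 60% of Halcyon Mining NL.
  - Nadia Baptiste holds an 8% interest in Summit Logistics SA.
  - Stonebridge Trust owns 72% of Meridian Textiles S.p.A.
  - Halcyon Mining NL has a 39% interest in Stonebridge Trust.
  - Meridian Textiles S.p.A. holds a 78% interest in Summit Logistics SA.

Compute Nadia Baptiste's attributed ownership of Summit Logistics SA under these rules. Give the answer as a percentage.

29.9024%

By sibling attribution (R2), Nadia Baptiste is treated as also owning Rafael Baptiste's interest in Halcyon Mining NL, giving 40% + 60% = 100%.
Chain via Halcyon Mining NL → Stonebridge Trust → Meridian Textiles S.p.A. (R1): 100% × 39% × 72% × 78% = 21.9024% of Summit Logistics SA.
Direct interest in Summit Logistics SA: 8%.
Aggregating (R3): 21.9024% + 8% = 29.9024%.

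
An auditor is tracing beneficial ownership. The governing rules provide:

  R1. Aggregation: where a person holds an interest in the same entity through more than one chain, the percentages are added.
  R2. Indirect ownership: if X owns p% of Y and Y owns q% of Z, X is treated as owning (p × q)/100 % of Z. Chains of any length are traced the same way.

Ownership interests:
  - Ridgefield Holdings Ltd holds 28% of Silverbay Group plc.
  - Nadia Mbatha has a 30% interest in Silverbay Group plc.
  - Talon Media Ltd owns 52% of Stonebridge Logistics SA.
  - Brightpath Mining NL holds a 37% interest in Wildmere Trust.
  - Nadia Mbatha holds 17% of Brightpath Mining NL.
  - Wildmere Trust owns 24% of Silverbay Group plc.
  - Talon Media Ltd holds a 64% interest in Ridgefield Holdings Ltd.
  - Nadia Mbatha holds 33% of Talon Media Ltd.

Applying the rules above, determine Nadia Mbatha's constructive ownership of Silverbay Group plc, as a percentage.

37.4232%

Chain via Talon Media Ltd → Ridgefield Holdings Ltd (R2): 33% × 64% × 28% = 5.9136% of Silverbay Group plc.
Chain via Brightpath Mining NL → Wildmere Trust (R2): 17% × 37% × 24% = 1.5096% of Silverbay Group plc.
Direct interest in Silverbay Group plc: 30%.
Aggregating (R1): 5.9136% + 1.5096% + 30% = 37.4232%.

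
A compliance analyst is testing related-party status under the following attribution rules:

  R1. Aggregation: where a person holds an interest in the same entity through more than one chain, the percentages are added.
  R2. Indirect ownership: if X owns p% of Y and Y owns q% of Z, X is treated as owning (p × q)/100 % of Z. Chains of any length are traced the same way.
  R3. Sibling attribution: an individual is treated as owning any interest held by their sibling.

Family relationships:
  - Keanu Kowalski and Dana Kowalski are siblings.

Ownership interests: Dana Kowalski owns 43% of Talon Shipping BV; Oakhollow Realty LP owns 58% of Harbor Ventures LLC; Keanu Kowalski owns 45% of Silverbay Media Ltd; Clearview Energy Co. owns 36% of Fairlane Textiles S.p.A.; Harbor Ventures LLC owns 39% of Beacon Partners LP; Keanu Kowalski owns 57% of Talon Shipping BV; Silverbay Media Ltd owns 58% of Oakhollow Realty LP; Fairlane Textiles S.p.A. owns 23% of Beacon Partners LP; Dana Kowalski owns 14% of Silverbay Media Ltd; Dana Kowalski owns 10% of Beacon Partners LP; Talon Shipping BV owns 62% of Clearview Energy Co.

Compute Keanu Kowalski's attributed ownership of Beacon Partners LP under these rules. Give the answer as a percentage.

By sibling attribution (R3), Keanu Kowalski is treated as also owning Dana Kowalski's interest in Talon Shipping BV, giving 57% + 43% = 100%.
By sibling attribution (R3), Keanu Kowalski is treated as also owning Dana Kowalski's interest in Silverbay Media Ltd, giving 45% + 14% = 59%.
By sibling attribution (R3), Keanu Kowalski is treated as owning Dana Kowalski's 10% interest in Beacon Partners LP.
Chain via Talon Shipping BV → Clearview Energy Co. → Fairlane Textiles S.p.A. (R2): 100% × 62% × 36% × 23% = 5.1336% of Beacon Partners LP.
Chain via Silverbay Media Ltd → Oakhollow Realty LP → Harbor Ventures LLC (R2): 59% × 58% × 58% × 39% = 7.740564% of Beacon Partners LP.
Direct interest in Beacon Partners LP: 10%.
Aggregating (R1): 5.1336% + 7.740564% + 10% = 22.874164%.

22.874164%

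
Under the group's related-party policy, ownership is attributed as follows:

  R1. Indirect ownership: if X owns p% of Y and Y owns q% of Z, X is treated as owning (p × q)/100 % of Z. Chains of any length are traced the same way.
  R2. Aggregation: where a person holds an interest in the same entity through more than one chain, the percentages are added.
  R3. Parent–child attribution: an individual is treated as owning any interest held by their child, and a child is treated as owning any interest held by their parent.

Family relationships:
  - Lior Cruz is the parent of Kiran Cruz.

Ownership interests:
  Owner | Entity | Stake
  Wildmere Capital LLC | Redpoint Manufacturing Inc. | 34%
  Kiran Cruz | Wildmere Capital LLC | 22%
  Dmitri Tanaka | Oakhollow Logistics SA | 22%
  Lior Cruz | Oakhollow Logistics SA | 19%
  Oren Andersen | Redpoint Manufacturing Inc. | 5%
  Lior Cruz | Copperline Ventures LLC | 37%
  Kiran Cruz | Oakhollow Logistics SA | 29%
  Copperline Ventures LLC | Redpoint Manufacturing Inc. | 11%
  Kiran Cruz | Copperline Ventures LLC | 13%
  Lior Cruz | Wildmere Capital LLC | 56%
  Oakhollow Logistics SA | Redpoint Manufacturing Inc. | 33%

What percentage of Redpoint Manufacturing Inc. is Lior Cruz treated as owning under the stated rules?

47.86%

By parent–child attribution (R3), Lior Cruz is treated as also owning Kiran Cruz's interest in Oakhollow Logistics SA, giving 19% + 29% = 48%.
By parent–child attribution (R3), Lior Cruz is treated as also owning Kiran Cruz's interest in Copperline Ventures LLC, giving 37% + 13% = 50%.
By parent–child attribution (R3), Lior Cruz is treated as also owning Kiran Cruz's interest in Wildmere Capital LLC, giving 56% + 22% = 78%.
Chain via Oakhollow Logistics SA (R1): 48% × 33% = 15.84% of Redpoint Manufacturing Inc.
Chain via Copperline Ventures LLC (R1): 50% × 11% = 5.5% of Redpoint Manufacturing Inc.
Chain via Wildmere Capital LLC (R1): 78% × 34% = 26.52% of Redpoint Manufacturing Inc.
Aggregating (R2): 15.84% + 5.5% + 26.52% = 47.86%.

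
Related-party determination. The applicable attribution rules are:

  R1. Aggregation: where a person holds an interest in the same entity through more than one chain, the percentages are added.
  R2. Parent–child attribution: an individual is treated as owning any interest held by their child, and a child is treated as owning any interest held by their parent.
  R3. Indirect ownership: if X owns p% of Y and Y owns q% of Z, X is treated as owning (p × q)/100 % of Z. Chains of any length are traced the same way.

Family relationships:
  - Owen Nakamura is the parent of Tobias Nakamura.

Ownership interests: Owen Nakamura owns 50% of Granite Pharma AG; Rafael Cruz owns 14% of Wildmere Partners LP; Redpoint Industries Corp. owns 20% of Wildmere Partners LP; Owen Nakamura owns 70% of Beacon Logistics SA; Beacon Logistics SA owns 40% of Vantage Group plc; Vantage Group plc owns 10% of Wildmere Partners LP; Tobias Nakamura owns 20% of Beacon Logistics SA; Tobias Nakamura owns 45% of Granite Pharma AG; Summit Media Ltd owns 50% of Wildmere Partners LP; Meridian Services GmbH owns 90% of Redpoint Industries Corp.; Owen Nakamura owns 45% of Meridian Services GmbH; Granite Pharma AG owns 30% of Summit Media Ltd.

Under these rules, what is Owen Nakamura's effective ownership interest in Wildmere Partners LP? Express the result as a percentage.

25.95%

By parent–child attribution (R2), Owen Nakamura is treated as also owning Tobias Nakamura's interest in Beacon Logistics SA, giving 70% + 20% = 90%.
By parent–child attribution (R2), Owen Nakamura is treated as also owning Tobias Nakamura's interest in Granite Pharma AG, giving 50% + 45% = 95%.
Chain via Beacon Logistics SA → Vantage Group plc (R3): 90% × 40% × 10% = 3.6% of Wildmere Partners LP.
Chain via Meridian Services GmbH → Redpoint Industries Corp. (R3): 45% × 90% × 20% = 8.1% of Wildmere Partners LP.
Chain via Granite Pharma AG → Summit Media Ltd (R3): 95% × 30% × 50% = 14.25% of Wildmere Partners LP.
Aggregating (R1): 3.6% + 8.1% + 14.25% = 25.95%.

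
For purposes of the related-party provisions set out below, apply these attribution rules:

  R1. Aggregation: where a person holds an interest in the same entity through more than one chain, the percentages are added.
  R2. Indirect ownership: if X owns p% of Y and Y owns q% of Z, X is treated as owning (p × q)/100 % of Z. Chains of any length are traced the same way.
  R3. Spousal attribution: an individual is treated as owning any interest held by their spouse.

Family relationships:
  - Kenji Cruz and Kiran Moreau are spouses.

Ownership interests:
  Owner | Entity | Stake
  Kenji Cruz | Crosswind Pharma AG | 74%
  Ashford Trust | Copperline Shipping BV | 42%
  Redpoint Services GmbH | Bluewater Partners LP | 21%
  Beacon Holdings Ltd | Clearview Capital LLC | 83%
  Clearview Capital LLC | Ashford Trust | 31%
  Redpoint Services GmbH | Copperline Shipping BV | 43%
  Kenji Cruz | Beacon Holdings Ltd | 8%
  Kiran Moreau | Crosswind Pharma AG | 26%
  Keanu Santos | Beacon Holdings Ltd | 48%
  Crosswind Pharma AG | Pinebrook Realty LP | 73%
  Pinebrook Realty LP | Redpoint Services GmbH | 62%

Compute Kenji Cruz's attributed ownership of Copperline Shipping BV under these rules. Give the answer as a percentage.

20.326328%

By spousal attribution (R3), Kenji Cruz is treated as also owning Kiran Moreau's interest in Crosswind Pharma AG, giving 74% + 26% = 100%.
Chain via Crosswind Pharma AG → Pinebrook Realty LP → Redpoint Services GmbH (R2): 100% × 73% × 62% × 43% = 19.4618% of Copperline Shipping BV.
Chain via Beacon Holdings Ltd → Clearview Capital LLC → Ashford Trust (R2): 8% × 83% × 31% × 42% = 0.864528% of Copperline Shipping BV.
Aggregating (R1): 19.4618% + 0.864528% = 20.326328%.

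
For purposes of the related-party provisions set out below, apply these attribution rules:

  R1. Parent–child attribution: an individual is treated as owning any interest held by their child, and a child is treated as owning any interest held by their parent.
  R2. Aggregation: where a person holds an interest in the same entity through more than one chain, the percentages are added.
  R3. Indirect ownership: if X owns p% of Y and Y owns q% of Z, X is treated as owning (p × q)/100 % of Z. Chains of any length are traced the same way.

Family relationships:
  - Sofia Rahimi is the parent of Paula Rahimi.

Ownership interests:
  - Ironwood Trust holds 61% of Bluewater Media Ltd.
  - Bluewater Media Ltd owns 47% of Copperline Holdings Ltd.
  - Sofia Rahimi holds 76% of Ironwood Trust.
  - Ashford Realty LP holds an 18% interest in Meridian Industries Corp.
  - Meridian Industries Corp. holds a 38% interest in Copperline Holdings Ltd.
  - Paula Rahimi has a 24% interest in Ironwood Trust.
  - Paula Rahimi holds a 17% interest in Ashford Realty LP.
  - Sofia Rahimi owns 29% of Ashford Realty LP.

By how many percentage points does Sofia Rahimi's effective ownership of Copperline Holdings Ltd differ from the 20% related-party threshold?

11.8164

By parent–child attribution (R1), Sofia Rahimi is treated as also owning Paula Rahimi's interest in Ironwood Trust, giving 76% + 24% = 100%.
By parent–child attribution (R1), Sofia Rahimi is treated as also owning Paula Rahimi's interest in Ashford Realty LP, giving 29% + 17% = 46%.
Chain via Ironwood Trust → Bluewater Media Ltd (R3): 100% × 61% × 47% = 28.67% of Copperline Holdings Ltd.
Chain via Ashford Realty LP → Meridian Industries Corp. (R3): 46% × 18% × 38% = 3.1464% of Copperline Holdings Ltd.
Aggregating (R2): 28.67% + 3.1464% = 31.8164%.
31.8164% exceeds the 20% threshold by 11.8164 percentage points.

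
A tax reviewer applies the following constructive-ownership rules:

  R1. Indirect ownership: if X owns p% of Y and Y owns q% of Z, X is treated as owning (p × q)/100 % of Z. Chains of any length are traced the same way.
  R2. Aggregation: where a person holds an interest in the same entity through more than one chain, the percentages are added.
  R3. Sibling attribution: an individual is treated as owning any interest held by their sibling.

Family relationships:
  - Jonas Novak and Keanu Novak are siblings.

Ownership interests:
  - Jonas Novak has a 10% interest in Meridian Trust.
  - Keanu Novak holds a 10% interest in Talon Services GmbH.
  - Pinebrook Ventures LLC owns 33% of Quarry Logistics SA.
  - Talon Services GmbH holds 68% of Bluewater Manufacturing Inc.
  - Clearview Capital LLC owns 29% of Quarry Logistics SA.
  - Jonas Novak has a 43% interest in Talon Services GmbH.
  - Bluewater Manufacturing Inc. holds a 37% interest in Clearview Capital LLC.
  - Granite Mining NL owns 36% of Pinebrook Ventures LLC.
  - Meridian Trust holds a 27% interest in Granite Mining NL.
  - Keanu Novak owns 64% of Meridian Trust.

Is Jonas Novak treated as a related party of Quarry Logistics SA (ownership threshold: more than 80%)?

By sibling attribution (R3), Jonas Novak is treated as also owning Keanu Novak's interest in Meridian Trust, giving 10% + 64% = 74%.
By sibling attribution (R3), Jonas Novak is treated as also owning Keanu Novak's interest in Talon Services GmbH, giving 43% + 10% = 53%.
Chain via Meridian Trust → Granite Mining NL → Pinebrook Ventures LLC (R1): 74% × 27% × 36% × 33% = 2.373624% of Quarry Logistics SA.
Chain via Talon Services GmbH → Bluewater Manufacturing Inc. → Clearview Capital LLC (R1): 53% × 68% × 37% × 29% = 3.867092% of Quarry Logistics SA.
Aggregating (R2): 2.373624% + 3.867092% = 6.240716%.
6.240716% does not exceed the 80% threshold, so Jonas is not a related party to Quarry Logistics SA.

No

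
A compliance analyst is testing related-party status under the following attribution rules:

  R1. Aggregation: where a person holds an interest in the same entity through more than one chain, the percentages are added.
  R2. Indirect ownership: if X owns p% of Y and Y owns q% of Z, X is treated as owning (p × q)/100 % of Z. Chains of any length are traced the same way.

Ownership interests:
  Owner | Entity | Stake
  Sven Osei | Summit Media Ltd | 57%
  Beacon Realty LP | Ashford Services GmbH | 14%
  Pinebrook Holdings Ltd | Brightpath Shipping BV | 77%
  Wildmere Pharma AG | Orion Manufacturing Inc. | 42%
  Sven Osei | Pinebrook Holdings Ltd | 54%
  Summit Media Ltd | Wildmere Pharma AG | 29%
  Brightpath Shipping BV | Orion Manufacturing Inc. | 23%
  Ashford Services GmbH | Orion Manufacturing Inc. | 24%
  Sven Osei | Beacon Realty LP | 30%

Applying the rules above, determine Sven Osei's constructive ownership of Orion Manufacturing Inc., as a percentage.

17.514%

Chain via Summit Media Ltd → Wildmere Pharma AG (R2): 57% × 29% × 42% = 6.9426% of Orion Manufacturing Inc.
Chain via Beacon Realty LP → Ashford Services GmbH (R2): 30% × 14% × 24% = 1.008% of Orion Manufacturing Inc.
Chain via Pinebrook Holdings Ltd → Brightpath Shipping BV (R2): 54% × 77% × 23% = 9.5634% of Orion Manufacturing Inc.
Aggregating (R1): 6.9426% + 1.008% + 9.5634% = 17.514%.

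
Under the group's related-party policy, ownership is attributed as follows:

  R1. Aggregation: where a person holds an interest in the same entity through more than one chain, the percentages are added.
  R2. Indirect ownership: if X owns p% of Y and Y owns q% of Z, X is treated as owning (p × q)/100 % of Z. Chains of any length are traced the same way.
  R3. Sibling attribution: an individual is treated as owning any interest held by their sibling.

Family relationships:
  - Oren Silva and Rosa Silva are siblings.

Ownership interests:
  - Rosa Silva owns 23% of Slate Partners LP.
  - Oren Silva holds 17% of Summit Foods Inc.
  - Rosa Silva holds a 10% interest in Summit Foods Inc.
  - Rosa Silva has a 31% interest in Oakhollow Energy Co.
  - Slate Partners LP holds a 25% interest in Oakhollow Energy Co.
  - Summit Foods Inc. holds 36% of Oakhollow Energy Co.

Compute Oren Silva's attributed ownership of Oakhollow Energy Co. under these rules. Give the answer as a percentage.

46.47%

By sibling attribution (R3), Oren Silva is treated as also owning Rosa Silva's interest in Summit Foods Inc, giving 17% + 10% = 27%.
By sibling attribution (R3), Oren Silva is treated as owning Rosa Silva's 23% interest in Slate Partners LP.
By sibling attribution (R3), Oren Silva is treated as owning Rosa Silva's 31% interest in Oakhollow Energy Co.
Chain via Summit Foods Inc. (R2): 27% × 36% = 9.72% of Oakhollow Energy Co.
Chain via Slate Partners LP (R2): 23% × 25% = 5.75% of Oakhollow Energy Co.
Direct interest in Oakhollow Energy Co: 31%.
Aggregating (R1): 9.72% + 5.75% + 31% = 46.47%.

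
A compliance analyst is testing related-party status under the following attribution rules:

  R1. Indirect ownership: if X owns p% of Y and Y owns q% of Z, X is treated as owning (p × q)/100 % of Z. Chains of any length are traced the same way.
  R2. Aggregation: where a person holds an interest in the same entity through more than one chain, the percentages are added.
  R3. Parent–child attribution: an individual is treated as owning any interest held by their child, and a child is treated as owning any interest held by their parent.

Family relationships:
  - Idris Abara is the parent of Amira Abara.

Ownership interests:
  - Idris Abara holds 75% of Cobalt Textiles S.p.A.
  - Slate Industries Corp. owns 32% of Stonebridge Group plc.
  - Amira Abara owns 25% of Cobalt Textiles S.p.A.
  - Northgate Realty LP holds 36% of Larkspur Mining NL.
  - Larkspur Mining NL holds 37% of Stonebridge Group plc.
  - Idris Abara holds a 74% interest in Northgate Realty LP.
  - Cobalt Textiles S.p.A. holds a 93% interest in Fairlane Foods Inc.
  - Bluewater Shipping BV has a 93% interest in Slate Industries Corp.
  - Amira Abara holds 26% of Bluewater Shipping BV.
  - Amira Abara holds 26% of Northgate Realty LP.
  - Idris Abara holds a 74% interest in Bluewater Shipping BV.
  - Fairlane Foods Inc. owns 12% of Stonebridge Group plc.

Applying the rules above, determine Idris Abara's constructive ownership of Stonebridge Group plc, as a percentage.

By parent–child attribution (R3), Idris Abara is treated as also owning Amira Abara's interest in Cobalt Textiles S.p.A, giving 75% + 25% = 100%.
By parent–child attribution (R3), Idris Abara is treated as also owning Amira Abara's interest in Northgate Realty LP, giving 74% + 26% = 100%.
By parent–child attribution (R3), Idris Abara is treated as also owning Amira Abara's interest in Bluewater Shipping BV, giving 74% + 26% = 100%.
Chain via Cobalt Textiles S.p.A. → Fairlane Foods Inc. (R1): 100% × 93% × 12% = 11.16% of Stonebridge Group plc.
Chain via Northgate Realty LP → Larkspur Mining NL (R1): 100% × 36% × 37% = 13.32% of Stonebridge Group plc.
Chain via Bluewater Shipping BV → Slate Industries Corp. (R1): 100% × 93% × 32% = 29.76% of Stonebridge Group plc.
Aggregating (R2): 11.16% + 13.32% + 29.76% = 54.24%.

54.24%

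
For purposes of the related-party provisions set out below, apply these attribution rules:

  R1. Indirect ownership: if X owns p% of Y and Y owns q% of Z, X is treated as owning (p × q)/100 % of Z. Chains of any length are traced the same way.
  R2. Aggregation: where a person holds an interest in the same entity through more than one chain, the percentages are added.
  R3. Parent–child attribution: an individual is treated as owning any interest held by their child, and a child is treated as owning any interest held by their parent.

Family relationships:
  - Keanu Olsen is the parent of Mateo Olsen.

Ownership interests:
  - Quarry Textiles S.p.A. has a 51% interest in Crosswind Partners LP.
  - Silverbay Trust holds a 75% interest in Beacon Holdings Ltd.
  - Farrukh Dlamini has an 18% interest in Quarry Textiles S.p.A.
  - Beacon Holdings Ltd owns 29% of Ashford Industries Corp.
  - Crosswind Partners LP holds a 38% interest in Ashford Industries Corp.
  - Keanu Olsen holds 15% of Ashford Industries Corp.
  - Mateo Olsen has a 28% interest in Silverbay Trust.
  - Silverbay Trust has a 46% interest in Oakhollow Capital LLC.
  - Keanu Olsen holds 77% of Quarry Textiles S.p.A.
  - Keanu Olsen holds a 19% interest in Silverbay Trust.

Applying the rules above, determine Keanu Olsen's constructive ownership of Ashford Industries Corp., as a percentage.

By parent–child attribution (R3), Keanu Olsen is treated as also owning Mateo Olsen's interest in Silverbay Trust, giving 19% + 28% = 47%.
Chain via Silverbay Trust → Beacon Holdings Ltd (R1): 47% × 75% × 29% = 10.2225% of Ashford Industries Corp.
Chain via Quarry Textiles S.p.A. → Crosswind Partners LP (R1): 77% × 51% × 38% = 14.9226% of Ashford Industries Corp.
Direct interest in Ashford Industries Corp: 15%.
Aggregating (R2): 10.2225% + 14.9226% + 15% = 40.1451%.

40.1451%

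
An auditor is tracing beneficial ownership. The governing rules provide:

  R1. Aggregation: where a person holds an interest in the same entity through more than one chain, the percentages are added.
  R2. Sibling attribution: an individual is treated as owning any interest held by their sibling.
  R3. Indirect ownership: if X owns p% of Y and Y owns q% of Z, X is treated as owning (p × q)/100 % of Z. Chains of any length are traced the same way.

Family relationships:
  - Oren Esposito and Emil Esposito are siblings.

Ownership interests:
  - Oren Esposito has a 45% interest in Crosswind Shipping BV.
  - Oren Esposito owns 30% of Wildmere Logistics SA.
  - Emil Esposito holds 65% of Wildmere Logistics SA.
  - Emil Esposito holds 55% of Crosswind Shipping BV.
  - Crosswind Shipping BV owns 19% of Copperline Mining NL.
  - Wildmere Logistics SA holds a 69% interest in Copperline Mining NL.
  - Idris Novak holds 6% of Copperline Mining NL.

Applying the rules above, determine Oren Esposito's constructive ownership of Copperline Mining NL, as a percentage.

84.55%

By sibling attribution (R2), Oren Esposito is treated as also owning Emil Esposito's interest in Wildmere Logistics SA, giving 30% + 65% = 95%.
By sibling attribution (R2), Oren Esposito is treated as also owning Emil Esposito's interest in Crosswind Shipping BV, giving 45% + 55% = 100%.
Chain via Wildmere Logistics SA (R3): 95% × 69% = 65.55% of Copperline Mining NL.
Chain via Crosswind Shipping BV (R3): 100% × 19% = 19% of Copperline Mining NL.
Aggregating (R1): 65.55% + 19% = 84.55%.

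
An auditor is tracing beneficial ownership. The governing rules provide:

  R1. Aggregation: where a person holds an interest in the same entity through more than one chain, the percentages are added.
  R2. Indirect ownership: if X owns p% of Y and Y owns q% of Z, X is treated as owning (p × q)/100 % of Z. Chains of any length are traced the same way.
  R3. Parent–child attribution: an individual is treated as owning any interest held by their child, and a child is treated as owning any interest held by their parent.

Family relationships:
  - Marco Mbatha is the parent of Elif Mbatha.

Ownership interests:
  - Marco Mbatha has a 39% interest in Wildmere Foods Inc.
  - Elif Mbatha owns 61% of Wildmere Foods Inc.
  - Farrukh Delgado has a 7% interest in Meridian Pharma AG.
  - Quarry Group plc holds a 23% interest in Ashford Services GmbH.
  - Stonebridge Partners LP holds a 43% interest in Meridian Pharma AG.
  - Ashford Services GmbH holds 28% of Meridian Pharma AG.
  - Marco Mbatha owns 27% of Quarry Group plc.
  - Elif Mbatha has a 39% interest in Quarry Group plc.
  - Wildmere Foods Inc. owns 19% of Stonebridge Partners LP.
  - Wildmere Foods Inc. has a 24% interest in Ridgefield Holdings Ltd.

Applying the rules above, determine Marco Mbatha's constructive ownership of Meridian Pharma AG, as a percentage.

12.4204%

By parent–child attribution (R3), Marco Mbatha is treated as also owning Elif Mbatha's interest in Wildmere Foods Inc, giving 39% + 61% = 100%.
By parent–child attribution (R3), Marco Mbatha is treated as also owning Elif Mbatha's interest in Quarry Group plc, giving 27% + 39% = 66%.
Chain via Wildmere Foods Inc. → Stonebridge Partners LP (R2): 100% × 19% × 43% = 8.17% of Meridian Pharma AG.
Chain via Quarry Group plc → Ashford Services GmbH (R2): 66% × 23% × 28% = 4.2504% of Meridian Pharma AG.
Aggregating (R1): 8.17% + 4.2504% = 12.4204%.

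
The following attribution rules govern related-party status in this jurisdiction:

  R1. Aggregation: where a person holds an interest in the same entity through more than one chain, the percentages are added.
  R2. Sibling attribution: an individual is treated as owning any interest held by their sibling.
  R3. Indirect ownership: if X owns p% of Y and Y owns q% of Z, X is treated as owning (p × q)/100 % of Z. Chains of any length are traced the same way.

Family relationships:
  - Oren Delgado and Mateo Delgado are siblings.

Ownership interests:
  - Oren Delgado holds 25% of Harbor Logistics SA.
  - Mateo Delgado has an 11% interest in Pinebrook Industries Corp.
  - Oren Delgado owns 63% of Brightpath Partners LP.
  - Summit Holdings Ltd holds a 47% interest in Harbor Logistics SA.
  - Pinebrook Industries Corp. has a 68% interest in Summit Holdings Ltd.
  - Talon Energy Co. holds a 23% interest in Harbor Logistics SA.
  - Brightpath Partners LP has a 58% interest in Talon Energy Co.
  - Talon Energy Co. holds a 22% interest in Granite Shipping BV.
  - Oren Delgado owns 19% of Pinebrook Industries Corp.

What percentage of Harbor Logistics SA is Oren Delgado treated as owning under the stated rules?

42.9922%

By sibling attribution (R2), Oren Delgado is treated as also owning Mateo Delgado's interest in Pinebrook Industries Corp, giving 19% + 11% = 30%.
Chain via Pinebrook Industries Corp. → Summit Holdings Ltd (R3): 30% × 68% × 47% = 9.588% of Harbor Logistics SA.
Chain via Brightpath Partners LP → Talon Energy Co. (R3): 63% × 58% × 23% = 8.4042% of Harbor Logistics SA.
Direct interest in Harbor Logistics SA: 25%.
Aggregating (R1): 9.588% + 8.4042% + 25% = 42.9922%.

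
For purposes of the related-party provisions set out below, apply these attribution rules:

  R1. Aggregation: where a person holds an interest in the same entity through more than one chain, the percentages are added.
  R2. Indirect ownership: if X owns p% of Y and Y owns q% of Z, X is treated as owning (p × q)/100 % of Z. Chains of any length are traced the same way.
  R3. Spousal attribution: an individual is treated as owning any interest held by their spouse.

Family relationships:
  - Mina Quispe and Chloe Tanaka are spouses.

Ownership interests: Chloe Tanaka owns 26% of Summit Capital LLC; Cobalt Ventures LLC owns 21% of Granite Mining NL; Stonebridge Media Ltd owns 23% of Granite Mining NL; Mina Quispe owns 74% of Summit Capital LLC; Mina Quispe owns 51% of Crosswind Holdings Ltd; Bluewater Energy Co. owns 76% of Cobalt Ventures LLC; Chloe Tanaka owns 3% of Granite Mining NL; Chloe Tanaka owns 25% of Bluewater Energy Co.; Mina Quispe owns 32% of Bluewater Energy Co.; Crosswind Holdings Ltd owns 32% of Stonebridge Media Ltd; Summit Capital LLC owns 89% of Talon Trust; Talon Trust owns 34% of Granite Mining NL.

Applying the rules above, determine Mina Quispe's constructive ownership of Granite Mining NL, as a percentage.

46.1108%

By spousal attribution (R3), Mina Quispe is treated as also owning Chloe Tanaka's interest in Summit Capital LLC, giving 74% + 26% = 100%.
By spousal attribution (R3), Mina Quispe is treated as also owning Chloe Tanaka's interest in Bluewater Energy Co, giving 32% + 25% = 57%.
By spousal attribution (R3), Mina Quispe is treated as owning Chloe Tanaka's 3% interest in Granite Mining NL.
Chain via Crosswind Holdings Ltd → Stonebridge Media Ltd (R2): 51% × 32% × 23% = 3.7536% of Granite Mining NL.
Chain via Summit Capital LLC → Talon Trust (R2): 100% × 89% × 34% = 30.26% of Granite Mining NL.
Chain via Bluewater Energy Co. → Cobalt Ventures LLC (R2): 57% × 76% × 21% = 9.0972% of Granite Mining NL.
Direct interest in Granite Mining NL: 3%.
Aggregating (R1): 3.7536% + 30.26% + 9.0972% + 3% = 46.1108%.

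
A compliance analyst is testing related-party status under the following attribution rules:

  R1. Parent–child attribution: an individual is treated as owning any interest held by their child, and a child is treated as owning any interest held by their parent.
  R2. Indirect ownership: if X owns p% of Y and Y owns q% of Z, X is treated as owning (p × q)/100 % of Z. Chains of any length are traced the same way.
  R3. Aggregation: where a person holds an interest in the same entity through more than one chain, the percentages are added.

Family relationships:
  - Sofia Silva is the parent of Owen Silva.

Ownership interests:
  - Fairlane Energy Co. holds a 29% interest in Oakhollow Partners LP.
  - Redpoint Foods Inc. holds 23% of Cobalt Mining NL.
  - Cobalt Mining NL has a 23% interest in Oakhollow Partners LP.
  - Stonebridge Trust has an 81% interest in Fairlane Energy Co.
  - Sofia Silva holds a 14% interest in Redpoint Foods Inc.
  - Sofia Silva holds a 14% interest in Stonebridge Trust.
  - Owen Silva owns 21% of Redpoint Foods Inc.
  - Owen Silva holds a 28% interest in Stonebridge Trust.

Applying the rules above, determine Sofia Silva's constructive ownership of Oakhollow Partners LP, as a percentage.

By parent–child attribution (R1), Sofia Silva is treated as also owning Owen Silva's interest in Stonebridge Trust, giving 14% + 28% = 42%.
By parent–child attribution (R1), Sofia Silva is treated as also owning Owen Silva's interest in Redpoint Foods Inc, giving 14% + 21% = 35%.
Chain via Stonebridge Trust → Fairlane Energy Co. (R2): 42% × 81% × 29% = 9.8658% of Oakhollow Partners LP.
Chain via Redpoint Foods Inc. → Cobalt Mining NL (R2): 35% × 23% × 23% = 1.8515% of Oakhollow Partners LP.
Aggregating (R3): 9.8658% + 1.8515% = 11.7173%.

11.7173%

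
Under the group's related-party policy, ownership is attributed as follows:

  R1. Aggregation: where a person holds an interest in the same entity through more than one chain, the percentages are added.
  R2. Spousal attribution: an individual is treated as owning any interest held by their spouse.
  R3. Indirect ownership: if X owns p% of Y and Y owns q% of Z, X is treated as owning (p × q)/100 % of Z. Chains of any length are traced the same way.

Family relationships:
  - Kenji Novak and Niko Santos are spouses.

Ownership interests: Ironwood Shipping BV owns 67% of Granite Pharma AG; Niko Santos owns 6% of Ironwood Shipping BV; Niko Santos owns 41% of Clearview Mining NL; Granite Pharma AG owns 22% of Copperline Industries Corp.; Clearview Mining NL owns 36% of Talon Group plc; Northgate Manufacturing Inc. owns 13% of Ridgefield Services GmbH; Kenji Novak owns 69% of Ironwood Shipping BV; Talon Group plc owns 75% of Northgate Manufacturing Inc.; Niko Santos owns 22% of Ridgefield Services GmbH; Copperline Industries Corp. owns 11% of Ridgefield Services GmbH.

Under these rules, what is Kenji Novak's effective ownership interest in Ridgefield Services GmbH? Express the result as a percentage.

By spousal attribution (R2), Kenji Novak is treated as also owning Niko Santos's interest in Ironwood Shipping BV, giving 69% + 6% = 75%.
By spousal attribution (R2), Kenji Novak is treated as owning Niko Santos's 41% interest in Clearview Mining NL.
By spousal attribution (R2), Kenji Novak is treated as owning Niko Santos's 22% interest in Ridgefield Services GmbH.
Chain via Ironwood Shipping BV → Granite Pharma AG → Copperline Industries Corp. (R3): 75% × 67% × 22% × 11% = 1.21605% of Ridgefield Services GmbH.
Chain via Clearview Mining NL → Talon Group plc → Northgate Manufacturing Inc. (R3): 41% × 36% × 75% × 13% = 1.4391% of Ridgefield Services GmbH.
Direct interest in Ridgefield Services GmbH: 22%.
Aggregating (R1): 1.21605% + 1.4391% + 22% = 24.65515%.

24.65515%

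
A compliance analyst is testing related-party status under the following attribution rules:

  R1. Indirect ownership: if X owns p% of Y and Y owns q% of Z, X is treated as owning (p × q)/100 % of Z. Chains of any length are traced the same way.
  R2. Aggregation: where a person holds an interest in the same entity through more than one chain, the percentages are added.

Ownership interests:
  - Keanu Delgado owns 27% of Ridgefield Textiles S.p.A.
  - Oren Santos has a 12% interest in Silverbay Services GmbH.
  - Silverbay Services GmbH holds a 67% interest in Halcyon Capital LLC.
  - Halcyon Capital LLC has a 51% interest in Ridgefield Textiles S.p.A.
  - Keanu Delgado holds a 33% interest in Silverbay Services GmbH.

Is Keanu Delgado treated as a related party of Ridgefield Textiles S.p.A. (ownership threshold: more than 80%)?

No

Chain via Silverbay Services GmbH → Halcyon Capital LLC (R1): 33% × 67% × 51% = 11.2761% of Ridgefield Textiles S.p.A.
Direct interest in Ridgefield Textiles S.p.A: 27%.
Aggregating (R2): 11.2761% + 27% = 38.2761%.
38.2761% does not exceed the 80% threshold, so Keanu is not a related party to Ridgefield Textiles S.p.A.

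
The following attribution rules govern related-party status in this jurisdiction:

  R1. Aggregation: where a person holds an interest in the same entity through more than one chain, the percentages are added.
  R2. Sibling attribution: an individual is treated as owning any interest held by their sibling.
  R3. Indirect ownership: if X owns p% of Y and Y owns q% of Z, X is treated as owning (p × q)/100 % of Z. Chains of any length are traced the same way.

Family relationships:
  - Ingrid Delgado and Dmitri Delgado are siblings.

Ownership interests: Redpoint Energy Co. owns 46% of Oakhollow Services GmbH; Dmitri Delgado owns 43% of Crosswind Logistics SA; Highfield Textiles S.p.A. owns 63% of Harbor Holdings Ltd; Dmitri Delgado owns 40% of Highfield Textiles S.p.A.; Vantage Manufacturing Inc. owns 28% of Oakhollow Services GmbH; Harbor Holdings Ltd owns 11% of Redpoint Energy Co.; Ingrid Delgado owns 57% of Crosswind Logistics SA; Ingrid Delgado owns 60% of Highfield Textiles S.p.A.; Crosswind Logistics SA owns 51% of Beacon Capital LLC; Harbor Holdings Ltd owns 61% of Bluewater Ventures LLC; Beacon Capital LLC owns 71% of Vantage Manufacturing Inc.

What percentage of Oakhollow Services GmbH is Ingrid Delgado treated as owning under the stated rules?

By sibling attribution (R2), Ingrid Delgado is treated as also owning Dmitri Delgado's interest in Highfield Textiles S.p.A, giving 60% + 40% = 100%.
By sibling attribution (R2), Ingrid Delgado is treated as also owning Dmitri Delgado's interest in Crosswind Logistics SA, giving 57% + 43% = 100%.
Chain via Highfield Textiles S.p.A. → Harbor Holdings Ltd → Redpoint Energy Co. (R3): 100% × 63% × 11% × 46% = 3.1878% of Oakhollow Services GmbH.
Chain via Crosswind Logistics SA → Beacon Capital LLC → Vantage Manufacturing Inc. (R3): 100% × 51% × 71% × 28% = 10.1388% of Oakhollow Services GmbH.
Aggregating (R1): 3.1878% + 10.1388% = 13.3266%.

13.3266%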